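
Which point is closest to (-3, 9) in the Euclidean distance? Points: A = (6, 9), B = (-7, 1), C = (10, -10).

Distances: d(A) = 9, d(B) ≈ 8.9443, d(C) ≈ 23.0217. Nearest: B = (-7, 1) with distance 8.9443.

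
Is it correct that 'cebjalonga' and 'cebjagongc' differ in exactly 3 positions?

Differing positions: 6, 10. Hamming distance = 2, so the claim that d_H = 3 is false.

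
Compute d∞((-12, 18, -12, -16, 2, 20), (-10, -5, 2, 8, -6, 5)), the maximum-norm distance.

max(|x_i - y_i|) = max(|-12 - (-10)|, |18 - (-5)|, |-12 - 2|, |-16 - 8|, |2 - (-6)|, |20 - 5|) = max(2, 23, 14, 24, 8, 15) = 24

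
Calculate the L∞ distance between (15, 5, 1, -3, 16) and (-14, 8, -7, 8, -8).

max(|x_i - y_i|) = max(|15 - (-14)|, |5 - 8|, |1 - (-7)|, |-3 - 8|, |16 - (-8)|) = max(29, 3, 8, 11, 24) = 29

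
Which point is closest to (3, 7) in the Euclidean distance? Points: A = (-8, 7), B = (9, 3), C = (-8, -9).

Distances: d(A) = 11, d(B) ≈ 7.2111, d(C) ≈ 19.4165. Nearest: B = (9, 3) with distance 7.2111.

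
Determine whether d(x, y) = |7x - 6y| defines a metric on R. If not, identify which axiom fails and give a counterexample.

No. d fails symmetry: d(6, 2) = |7·6 - 6·2| = |30| = 30, but d(2, 6) = |7·2 - 6·6| = |-22| = 22. Since 30 ≠ 22, d(x,y) ≠ d(y,x) in general.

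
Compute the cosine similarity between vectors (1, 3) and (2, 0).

With u = (1, 3), v = (2, 0):
u·v = 1·2 + 3·0 = 2 + 0 = 2.
|u| = √(1² + 3²) = √10, |v| = √(2² + 0²) = √4, so |u||v| = √(10·4) = √40.
cos θ = (u·v)/(|u||v|) = 2/√40 ≈ 0.3162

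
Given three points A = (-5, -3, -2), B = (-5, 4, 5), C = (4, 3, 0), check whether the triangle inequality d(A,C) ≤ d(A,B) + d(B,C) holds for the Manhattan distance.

d(A,B) = 0 + 7 + 7 = 14, d(B,C) = 9 + 1 + 5 = 15, d(A,C) = 9 + 6 + 2 = 17.
d(A,C) = 17 ≤ 14 + 15 = 29. Triangle inequality is satisfied.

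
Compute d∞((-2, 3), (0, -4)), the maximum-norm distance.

max(|x_i - y_i|) = max(|-2 - 0|, |3 - (-4)|) = max(2, 7) = 7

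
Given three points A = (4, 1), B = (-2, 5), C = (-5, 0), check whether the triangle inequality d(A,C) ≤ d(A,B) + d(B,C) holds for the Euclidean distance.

d(A,B) = √(6² + 4²) = √52 ≈ 7.2111, d(B,C) = √(3² + 5²) = √34 ≈ 5.831, d(A,C) = √(9² + 1²) = √82 ≈ 9.0554.
d(A,C) ≈ 9.0554 ≤ 7.2111 + 5.831 = 13.0421. Triangle inequality is satisfied.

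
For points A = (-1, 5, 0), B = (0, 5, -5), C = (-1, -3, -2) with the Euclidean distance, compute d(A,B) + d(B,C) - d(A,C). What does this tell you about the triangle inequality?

d(A,B) = √(1² + 0² + 5²) = √26 ≈ 5.099, d(B,C) = √(1² + 8² + 3²) = √74 ≈ 8.6023, d(A,C) = √(0² + 8² + 2²) = √68 ≈ 8.2462.
d(A,B) + d(B,C) - d(A,C) = 5.099 + 8.6023 - 8.2462 = 13.7013 - 8.2462 = 5.4551 (to 4 decimal places). This is ≥ 0, so the triangle inequality holds for these points.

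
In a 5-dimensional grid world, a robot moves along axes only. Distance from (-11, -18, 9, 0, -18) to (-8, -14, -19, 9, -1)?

Σ|x_i - y_i| = |-11 - (-8)| + |-18 - (-14)| + |9 - (-19)| + |0 - 9| + |-18 - (-1)| = 3 + 4 + 28 + 9 + 17 = 61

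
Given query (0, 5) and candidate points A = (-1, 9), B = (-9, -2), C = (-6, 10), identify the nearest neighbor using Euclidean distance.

Distances: d(A) ≈ 4.1231, d(B) ≈ 11.4018, d(C) ≈ 7.8102. Nearest: A = (-1, 9) with distance 4.1231.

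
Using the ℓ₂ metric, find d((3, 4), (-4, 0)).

√(Σ(x_i - y_i)²) = √((3 - (-4))² + (4 - 0)²)
= √(7² + 4²) = √(49 + 16) = √65 ≈ 8.0623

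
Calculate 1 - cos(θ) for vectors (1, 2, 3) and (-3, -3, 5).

With u = (1, 2, 3), v = (-3, -3, 5):
u·v = 1·(-3) + 2·(-3) + 3·5 = (-3) + (-6) + 15 = 6.
|u| = √(1² + 2² + 3²) = √14, |v| = √((-3)² + (-3)² + 5²) = √43, so |u||v| = √(14·43) = √602.
cos θ = (u·v)/(|u||v|) = 6/√602 ≈ 0.2445
Cosine distance = 1 - cos θ ≈ 1 - 0.2445 = 0.7555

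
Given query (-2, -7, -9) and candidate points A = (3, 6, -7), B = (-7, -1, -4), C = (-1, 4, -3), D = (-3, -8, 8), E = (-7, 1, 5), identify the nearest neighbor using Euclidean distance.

Distances: d(A) ≈ 14.0712, d(B) ≈ 9.2736, d(C) ≈ 12.5698, d(D) ≈ 17.0587, d(E) ≈ 16.8819. Nearest: B = (-7, -1, -4) with distance 9.2736.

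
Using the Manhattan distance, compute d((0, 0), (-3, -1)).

Σ|x_i - y_i| = |0 - (-3)| + |0 - (-1)| = 3 + 1 = 4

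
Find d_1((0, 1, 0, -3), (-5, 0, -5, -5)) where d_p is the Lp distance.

Σ|x_i - y_i| = |0 - (-5)| + |1 - 0| + |0 - (-5)| + |-3 - (-5)| = 5 + 1 + 5 + 2 = 13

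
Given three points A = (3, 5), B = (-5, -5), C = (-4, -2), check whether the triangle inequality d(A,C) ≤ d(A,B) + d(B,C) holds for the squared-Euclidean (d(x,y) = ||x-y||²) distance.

d(A,B) = 8² + 10² = 164, d(B,C) = 1² + 3² = 10, d(A,C) = 7² + 7² = 98.
d(A,C) = 98 ≤ 164 + 10 = 174. Triangle inequality is satisfied.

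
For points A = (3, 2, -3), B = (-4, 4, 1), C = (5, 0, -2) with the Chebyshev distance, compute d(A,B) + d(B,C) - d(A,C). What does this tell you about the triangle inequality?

d(A,B) = max(7, 2, 4) = 7, d(B,C) = max(9, 4, 3) = 9, d(A,C) = max(2, 2, 1) = 2.
d(A,B) + d(B,C) - d(A,C) = 7 + 9 - 2 = 16 - 2 = 14. This is ≥ 0, so the triangle inequality holds for these points.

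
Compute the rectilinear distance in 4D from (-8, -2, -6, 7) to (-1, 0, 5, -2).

Σ|x_i - y_i| = |-8 - (-1)| + |-2 - 0| + |-6 - 5| + |7 - (-2)| = 7 + 2 + 11 + 9 = 29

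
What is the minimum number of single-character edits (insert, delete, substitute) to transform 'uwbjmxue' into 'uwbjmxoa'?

Let D[i][j] be the edit distance between the first i characters of 'uwbjmxue' and the first j characters of 'uwbjmxoa', with D[i][0] = i, D[0][j] = j, and D[i][j] = D[i-1][j-1] if the characters match, else 1 + min(D[i-1][j], D[i][j-1], D[i-1][j-1]). Filling the table (rows: prefixes of 'uwbjmxue', columns: prefixes of 'uwbjmxoa'):
     ε  u  w  b  j  m  x  o  a
  ε  0  1  2  3  4  5  6  7  8
  u  1  0  1  2  3  4  5  6  7
  w  2  1  0  1  2  3  4  5  6
  b  3  2  1  0  1  2  3  4  5
  j  4  3  2  1  0  1  2  3  4
  m  5  4  3  2  1  0  1  2  3
  x  6  5  4  3  2  1  0  1  2
  u  7  6  5  4  3  2  1  1  2
  e  8  7  6  5  4  3  2  2  2
The bottom-right entry gives D[8][8] = 2, so no sequence of fewer than 2 edits works. Backtracking through the table gives one optimal edit sequence (2 edits):
  uwbjmxue → uwbjmxoe (sub u→o @7)
  uwbjmxoe → uwbjmxoa (sub e→a @8)
Edit distance = 2.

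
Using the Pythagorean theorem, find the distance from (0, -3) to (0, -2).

√(Σ(x_i - y_i)²) = √((0 - 0)² + (-3 - (-2))²)
= √(0² + (-1)²) = √(0 + 1) = √1 = 1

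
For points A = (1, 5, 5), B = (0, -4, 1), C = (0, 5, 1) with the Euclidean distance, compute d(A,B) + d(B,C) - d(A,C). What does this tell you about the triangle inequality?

d(A,B) = √(1² + 9² + 4²) = √98 ≈ 9.8995, d(B,C) = √(0² + 9² + 0²) = √81 = 9, d(A,C) = √(1² + 0² + 4²) = √17 ≈ 4.1231.
d(A,B) + d(B,C) - d(A,C) = 9.8995 + 9 - 4.1231 = 18.8995 - 4.1231 = 14.7764 (to 4 decimal places). This is ≥ 0, so the triangle inequality holds for these points.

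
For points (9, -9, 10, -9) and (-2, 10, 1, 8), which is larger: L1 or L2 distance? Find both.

L1 = |9 - (-2)| + |-9 - 10| + |10 - 1| + |-9 - 8| = 11 + 19 + 9 + 17 = 56
L2 = √(11² + 19² + 9² + 17²) = √852 ≈ 29.189
L1 ≥ L2 always (equality iff movement is along one axis); L1 > L2 here.
Ratio L1/L2 = 56/√852 ≈ 1.9185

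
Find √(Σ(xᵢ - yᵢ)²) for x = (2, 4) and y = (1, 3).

√(Σ(x_i - y_i)²) = √((2 - 1)² + (4 - 3)²)
= √(1² + 1²) = √(1 + 1) = √2 ≈ 1.4142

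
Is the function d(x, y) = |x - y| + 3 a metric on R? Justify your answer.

No. d fails identity of indiscernibles (specifically d(x,x) = 0): d(4, 4) = |4 - 4| + 3 = 0 + 3 = 3 ≠ 0.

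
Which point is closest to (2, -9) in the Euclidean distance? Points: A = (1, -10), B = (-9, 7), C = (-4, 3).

Distances: d(A) ≈ 1.4142, d(B) ≈ 19.4165, d(C) ≈ 13.4164. Nearest: A = (1, -10) with distance 1.4142.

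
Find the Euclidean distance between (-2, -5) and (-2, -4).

√(Σ(x_i - y_i)²) = √((-2 - (-2))² + (-5 - (-4))²)
= √(0² + (-1)²) = √(0 + 1) = √1 = 1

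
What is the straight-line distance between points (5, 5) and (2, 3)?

√(Σ(x_i - y_i)²) = √((5 - 2)² + (5 - 3)²)
= √(3² + 2²) = √(9 + 4) = √13 ≈ 3.6056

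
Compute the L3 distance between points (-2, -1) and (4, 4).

(Σ|x_i - y_i|^3)^(1/3) = (|-2 - 4|^3 + |-1 - 4|^3)^(1/3)
= (6^3 + 5^3)^(1/3) = (216 + 125)^(1/3) = (341)^(1/3) ≈ 6.9864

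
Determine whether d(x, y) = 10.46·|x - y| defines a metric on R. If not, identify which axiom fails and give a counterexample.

Yes. Since |x - y| is a metric on R and 10.46 > 0, the positive scalar multiple 10.46·|x - y| is also a metric: scaling by a positive constant preserves non-negativity, identity (d=0 ⟺ |x-y|=0 ⟺ x=y), symmetry, and the triangle inequality.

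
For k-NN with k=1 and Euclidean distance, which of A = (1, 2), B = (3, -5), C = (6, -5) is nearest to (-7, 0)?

Distances: d(A) ≈ 8.2462, d(B) ≈ 11.1803, d(C) ≈ 13.9284. Nearest: A = (1, 2) with distance 8.2462.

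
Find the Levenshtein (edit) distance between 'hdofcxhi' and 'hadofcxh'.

Let D[i][j] be the edit distance between the first i characters of 'hdofcxhi' and the first j characters of 'hadofcxh', with D[i][0] = i, D[0][j] = j, and D[i][j] = D[i-1][j-1] if the characters match, else 1 + min(D[i-1][j], D[i][j-1], D[i-1][j-1]). Filling the table (rows: prefixes of 'hdofcxhi', columns: prefixes of 'hadofcxh'):
     ε  h  a  d  o  f  c  x  h
  ε  0  1  2  3  4  5  6  7  8
  h  1  0  1  2  3  4  5  6  7
  d  2  1  1  1  2  3  4  5  6
  o  3  2  2  2  1  2  3  4  5
  f  4  3  3  3  2  1  2  3  4
  c  5  4  4  4  3  2  1  2  3
  x  6  5  5  5  4  3  2  1  2
  h  7  6  6  6  5  4  3  2  1
  i  8  7  7  7  6  5  4  3  2
The bottom-right entry gives D[8][8] = 2, so no sequence of fewer than 2 edits works. Backtracking through the table gives one optimal edit sequence (2 edits):
  hdofcxhi → hadofcxhi (ins a @2)
  hadofcxhi → hadofcxh (del i @9)
Edit distance = 2.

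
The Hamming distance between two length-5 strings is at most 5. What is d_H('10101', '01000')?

Differing positions: 1, 2, 3, 5. Hamming distance = 4. The maximum possible Hamming distance for length-5 strings is 5, so d_H/5 = 4/5 = 0.8.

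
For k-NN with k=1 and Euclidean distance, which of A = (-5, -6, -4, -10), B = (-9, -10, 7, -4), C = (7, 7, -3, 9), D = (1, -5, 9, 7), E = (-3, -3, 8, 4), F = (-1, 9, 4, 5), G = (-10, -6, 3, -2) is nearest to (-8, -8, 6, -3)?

Distances: d(A) ≈ 12.7279, d(B) ≈ 2.6458, d(C) ≈ 25.9808, d(D) ≈ 14.1067, d(E) ≈ 10.1489, d(F) ≈ 20.1494, d(G) ≈ 4.2426. Nearest: B = (-9, -10, 7, -4) with distance 2.6458.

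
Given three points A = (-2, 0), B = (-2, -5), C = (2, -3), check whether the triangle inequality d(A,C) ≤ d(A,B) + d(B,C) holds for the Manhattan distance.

d(A,B) = 0 + 5 = 5, d(B,C) = 4 + 2 = 6, d(A,C) = 4 + 3 = 7.
d(A,C) = 7 ≤ 5 + 6 = 11. Triangle inequality is satisfied.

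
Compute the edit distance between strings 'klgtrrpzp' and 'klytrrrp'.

Let D[i][j] be the edit distance between the first i characters of 'klgtrrpzp' and the first j characters of 'klytrrrp', with D[i][0] = i, D[0][j] = j, and D[i][j] = D[i-1][j-1] if the characters match, else 1 + min(D[i-1][j], D[i][j-1], D[i-1][j-1]). Filling the table (rows: prefixes of 'klgtrrpzp', columns: prefixes of 'klytrrrp'):
     ε  k  l  y  t  r  r  r  p
  ε  0  1  2  3  4  5  6  7  8
  k  1  0  1  2  3  4  5  6  7
  l  2  1  0  1  2  3  4  5  6
  g  3  2  1  1  2  3  4  5  6
  t  4  3  2  2  1  2  3  4  5
  r  5  4  3  3  2  1  2  3  4
  r  6  5  4  4  3  2  1  2  3
  p  7  6  5  5  4  3  2  2  2
  z  8  7  6  6  5  4  3  3  3
  p  9  8  7  7  6  5  4  4  3
The bottom-right entry gives D[9][8] = 3, so no sequence of fewer than 3 edits works. Backtracking through the table gives one optimal edit sequence (3 edits):
  klgtrrpzp → klytrrpzp (sub g→y @3)
  klytrrpzp → klytrrzp (del p @7)
  klytrrzp → klytrrrp (sub z→r @7)
Edit distance = 3.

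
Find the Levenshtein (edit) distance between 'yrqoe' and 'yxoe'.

Let D[i][j] be the edit distance between the first i characters of 'yrqoe' and the first j characters of 'yxoe', with D[i][0] = i, D[0][j] = j, and D[i][j] = D[i-1][j-1] if the characters match, else 1 + min(D[i-1][j], D[i][j-1], D[i-1][j-1]). Filling the table (rows: prefixes of 'yrqoe', columns: prefixes of 'yxoe'):
     ε  y  x  o  e
  ε  0  1  2  3  4
  y  1  0  1  2  3
  r  2  1  1  2  3
  q  3  2  2  2  3
  o  4  3  3  2  3
  e  5  4  4  3  2
The bottom-right entry gives D[5][4] = 2, so no sequence of fewer than 2 edits works. Backtracking through the table gives one optimal edit sequence (2 edits):
  yrqoe → yqoe (del r @2)
  yqoe → yxoe (sub q→x @2)
Edit distance = 2.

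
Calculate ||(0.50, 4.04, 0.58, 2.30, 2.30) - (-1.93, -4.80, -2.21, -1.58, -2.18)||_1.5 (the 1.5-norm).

(Σ|x_i - y_i|^1.5)^(1/1.5) = (|0.5 - (-1.93)|^1.5 + |4.04 - (-4.8)|^1.5 + |0.58 - (-2.21)|^1.5 + |2.3 - (-1.58)|^1.5 + |2.3 - (-2.18)|^1.5)^(1/1.5)
= (2.43^1.5 + 8.84^1.5 + 2.79^1.5 + 3.88^1.5 + 4.48^1.5)^(1/1.5) ≈ (3.788 + 26.2832 + 4.6602 + 7.6427 + 9.4824)^(1/1.5) = (51.8565)^(1/1.5) ≈ 13.906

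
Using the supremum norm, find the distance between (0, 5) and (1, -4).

max(|x_i - y_i|) = max(|0 - 1|, |5 - (-4)|) = max(1, 9) = 9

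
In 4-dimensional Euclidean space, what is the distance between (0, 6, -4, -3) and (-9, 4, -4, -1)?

√(Σ(x_i - y_i)²) = √((0 - (-9))² + (6 - 4)² + (-4 - (-4))² + (-3 - (-1))²)
= √(9² + 2² + 0² + (-2)²) = √(81 + 4 + 0 + 4) = √89 ≈ 9.434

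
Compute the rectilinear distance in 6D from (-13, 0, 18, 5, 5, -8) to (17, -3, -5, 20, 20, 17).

Σ|x_i - y_i| = |-13 - 17| + |0 - (-3)| + |18 - (-5)| + |5 - 20| + |5 - 20| + |-8 - 17| = 30 + 3 + 23 + 15 + 15 + 25 = 111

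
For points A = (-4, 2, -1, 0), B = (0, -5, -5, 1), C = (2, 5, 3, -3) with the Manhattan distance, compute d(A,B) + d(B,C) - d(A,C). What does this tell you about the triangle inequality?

d(A,B) = 4 + 7 + 4 + 1 = 16, d(B,C) = 2 + 10 + 8 + 4 = 24, d(A,C) = 6 + 3 + 4 + 3 = 16.
d(A,B) + d(B,C) - d(A,C) = 16 + 24 - 16 = 40 - 16 = 24. This is ≥ 0, so the triangle inequality holds for these points.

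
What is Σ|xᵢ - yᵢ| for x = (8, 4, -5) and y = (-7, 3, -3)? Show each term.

Σ|x_i - y_i| = |8 - (-7)| + |4 - 3| + |-5 - (-3)| = 15 + 1 + 2 = 18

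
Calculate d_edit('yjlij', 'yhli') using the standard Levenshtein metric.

Let D[i][j] be the edit distance between the first i characters of 'yjlij' and the first j characters of 'yhli', with D[i][0] = i, D[0][j] = j, and D[i][j] = D[i-1][j-1] if the characters match, else 1 + min(D[i-1][j], D[i][j-1], D[i-1][j-1]). Filling the table (rows: prefixes of 'yjlij', columns: prefixes of 'yhli'):
     ε  y  h  l  i
  ε  0  1  2  3  4
  y  1  0  1  2  3
  j  2  1  1  2  3
  l  3  2  2  1  2
  i  4  3  3  2  1
  j  5  4  4  3  2
The bottom-right entry gives D[5][4] = 2, so no sequence of fewer than 2 edits works. Backtracking through the table gives one optimal edit sequence (2 edits):
  yjlij → yhlij (sub j→h @2)
  yhlij → yhli (del j @5)
Edit distance = 2.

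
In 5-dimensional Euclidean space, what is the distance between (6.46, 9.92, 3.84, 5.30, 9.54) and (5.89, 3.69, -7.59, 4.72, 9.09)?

√(Σ(x_i - y_i)²) = √((6.46 - 5.89)² + (9.92 - 3.69)² + (3.84 - (-7.59))² + (5.3 - 4.72)² + (9.54 - 9.09)²)
= √(0.57² + 6.23² + 11.43² + 0.58² + 0.45²) = √(0.3249 + 38.8129 + 130.6449 + 0.3364 + 0.2025) = √170.3216 ≈ 13.0507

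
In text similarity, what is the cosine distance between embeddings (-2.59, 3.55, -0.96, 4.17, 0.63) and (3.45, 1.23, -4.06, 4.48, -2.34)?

With u = (-2.59, 3.55, -0.96, 4.17, 0.63), v = (3.45, 1.23, -4.06, 4.48, -2.34):
u·v = (-2.59)·3.45 + 3.55·1.23 + (-0.96)·(-4.06) + 4.17·4.48 + 0.63·(-2.34) = (-8.9355) + 4.3665 + 3.8976 + 18.6816 + (-1.4742) = 16.536.
|u| = √((-2.59)² + 3.55² + (-0.96)² + 4.17² + 0.63²) = √(6.7081 + 12.6025 + 0.9216 + 17.3889 + 0.3969) = √38.018, |v| = √(3.45² + 1.23² + (-4.06)² + 4.48² + (-2.34)²) = √(11.9025 + 1.5129 + 16.4836 + 20.0704 + 5.4756) = √55.445.
cos θ = (u·v)/(|u||v|) = 16.536/(√38.018·√55.445) ≈ 0.3602
Cosine distance = 1 - cos θ ≈ 1 - 0.3602 = 0.6398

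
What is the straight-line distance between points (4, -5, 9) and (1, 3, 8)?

√(Σ(x_i - y_i)²) = √((4 - 1)² + (-5 - 3)² + (9 - 8)²)
= √(3² + (-8)² + 1²) = √(9 + 64 + 1) = √74 ≈ 8.6023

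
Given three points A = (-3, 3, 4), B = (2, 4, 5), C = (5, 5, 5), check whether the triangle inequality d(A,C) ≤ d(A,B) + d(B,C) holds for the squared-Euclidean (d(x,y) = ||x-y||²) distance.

d(A,B) = 5² + 1² + 1² = 27, d(B,C) = 3² + 1² + 0² = 10, d(A,C) = 8² + 2² + 1² = 69.
d(A,C) = 69 > 27 + 10 = 37. Triangle inequality is VIOLATED. (Squared-Euclidean is not a metric — this is a counterexample.)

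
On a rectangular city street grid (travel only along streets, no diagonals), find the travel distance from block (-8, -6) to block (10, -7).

Σ|x_i - y_i| = |-8 - 10| + |-6 - (-7)| = 18 + 1 = 19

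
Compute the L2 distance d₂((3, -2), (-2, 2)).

√(Σ(x_i - y_i)²) = √((3 - (-2))² + (-2 - 2)²)
= √(5² + (-4)²) = √(25 + 16) = √41 ≈ 6.4031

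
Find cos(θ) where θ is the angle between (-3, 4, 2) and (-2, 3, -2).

With u = (-3, 4, 2), v = (-2, 3, -2):
u·v = (-3)·(-2) + 4·3 + 2·(-2) = 6 + 12 + (-4) = 14.
|u| = √((-3)² + 4² + 2²) = √29, |v| = √((-2)² + 3² + (-2)²) = √17, so |u||v| = √(29·17) = √493.
cos θ = (u·v)/(|u||v|) = 14/√493 ≈ 0.6305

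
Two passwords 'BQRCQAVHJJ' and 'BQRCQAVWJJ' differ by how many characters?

Differing positions: 8. Hamming distance = 1.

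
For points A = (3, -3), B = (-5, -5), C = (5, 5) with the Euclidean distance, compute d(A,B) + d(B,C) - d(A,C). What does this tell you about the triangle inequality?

d(A,B) = √(8² + 2²) = √68 ≈ 8.2462, d(B,C) = √(10² + 10²) = √200 ≈ 14.1421, d(A,C) = √(2² + 8²) = √68 ≈ 8.2462.
d(A,B) + d(B,C) - d(A,C) = 8.2462 + 14.1421 - 8.2462 = 22.3883 - 8.2462 = 14.1421 (to 4 decimal places). This is ≥ 0, so the triangle inequality holds for these points.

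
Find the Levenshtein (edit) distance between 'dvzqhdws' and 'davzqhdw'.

Let D[i][j] be the edit distance between the first i characters of 'dvzqhdws' and the first j characters of 'davzqhdw', with D[i][0] = i, D[0][j] = j, and D[i][j] = D[i-1][j-1] if the characters match, else 1 + min(D[i-1][j], D[i][j-1], D[i-1][j-1]). Filling the table (rows: prefixes of 'dvzqhdws', columns: prefixes of 'davzqhdw'):
     ε  d  a  v  z  q  h  d  w
  ε  0  1  2  3  4  5  6  7  8
  d  1  0  1  2  3  4  5  6  7
  v  2  1  1  1  2  3  4  5  6
  z  3  2  2  2  1  2  3  4  5
  q  4  3  3  3  2  1  2  3  4
  h  5  4  4  4  3  2  1  2  3
  d  6  5  5  5  4  3  2  1  2
  w  7  6  6  6  5  4  3  2  1
  s  8  7  7  7  6  5  4  3  2
The bottom-right entry gives D[8][8] = 2, so no sequence of fewer than 2 edits works. Backtracking through the table gives one optimal edit sequence (2 edits):
  dvzqhdws → davzqhdws (ins a @2)
  davzqhdws → davzqhdw (del s @9)
Edit distance = 2.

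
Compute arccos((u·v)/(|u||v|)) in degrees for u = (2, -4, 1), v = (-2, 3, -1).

With u = (2, -4, 1), v = (-2, 3, -1):
u·v = 2·(-2) + (-4)·3 + 1·(-1) = (-4) + (-12) + (-1) = -17.
|u| = √(2² + (-4)² + 1²) = √21, |v| = √((-2)² + 3² + (-1)²) = √14, so |u||v| = √(21·14) = √294.
cos θ = (u·v)/(|u||v|) = -17/√294 ≈ -0.99146
θ = arccos(-0.99146) ≈ 172.51°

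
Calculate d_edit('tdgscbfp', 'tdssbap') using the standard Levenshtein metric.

Let D[i][j] be the edit distance between the first i characters of 'tdgscbfp' and the first j characters of 'tdssbap', with D[i][0] = i, D[0][j] = j, and D[i][j] = D[i-1][j-1] if the characters match, else 1 + min(D[i-1][j], D[i][j-1], D[i-1][j-1]). Filling the table (rows: prefixes of 'tdgscbfp', columns: prefixes of 'tdssbap'):
     ε  t  d  s  s  b  a  p
  ε  0  1  2  3  4  5  6  7
  t  1  0  1  2  3  4  5  6
  d  2  1  0  1  2  3  4  5
  g  3  2  1  1  2  3  4  5
  s  4  3  2  1  1  2  3  4
  c  5  4  3  2  2  2  3  4
  b  6  5  4  3  3  2  3  4
  f  7  6  5  4  4  3  3  4
  p  8  7  6  5  5  4  4  3
The bottom-right entry gives D[8][7] = 3, so no sequence of fewer than 3 edits works. Backtracking through the table gives one optimal edit sequence (3 edits):
  tdgscbfp → tdscbfp (del g @3)
  tdscbfp → tdssbfp (sub c→s @4)
  tdssbfp → tdssbap (sub f→a @6)
Edit distance = 3.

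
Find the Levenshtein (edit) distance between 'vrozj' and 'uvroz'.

Let D[i][j] be the edit distance between the first i characters of 'vrozj' and the first j characters of 'uvroz', with D[i][0] = i, D[0][j] = j, and D[i][j] = D[i-1][j-1] if the characters match, else 1 + min(D[i-1][j], D[i][j-1], D[i-1][j-1]). Filling the table (rows: prefixes of 'vrozj', columns: prefixes of 'uvroz'):
     ε  u  v  r  o  z
  ε  0  1  2  3  4  5
  v  1  1  1  2  3  4
  r  2  2  2  1  2  3
  o  3  3  3  2  1  2
  z  4  4  4  3  2  1
  j  5  5  5  4  3  2
The bottom-right entry gives D[5][5] = 2, so no sequence of fewer than 2 edits works. Backtracking through the table gives one optimal edit sequence (2 edits):
  vrozj → uvrozj (ins u @1)
  uvrozj → uvroz (del j @6)
Edit distance = 2.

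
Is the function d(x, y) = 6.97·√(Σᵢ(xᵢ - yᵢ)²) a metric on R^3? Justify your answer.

Yes. The L2 (Euclidean) norm induces a metric on R^3, and multiplying a metric by a positive constant 6.97 > 0 preserves all four axioms: non-negativity (6.97·||x-y|| ≥ 0), identity (6.97·||x-y|| = 0 ⟺ ||x-y|| = 0 ⟺ x = y), symmetry (||x-y|| = ||y-x||), and the triangle inequality (6.97·||x-z|| ≤ 6.97·||x-y|| + 6.97·||y-z||). So d is a metric.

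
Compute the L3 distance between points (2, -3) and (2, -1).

(Σ|x_i - y_i|^3)^(1/3) = (|2 - 2|^3 + |-3 - (-1)|^3)^(1/3)
= (0^3 + 2^3)^(1/3) = (0 + 8)^(1/3) = (8)^(1/3) = 2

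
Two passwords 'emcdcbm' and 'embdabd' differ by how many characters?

Differing positions: 3, 5, 7. Hamming distance = 3.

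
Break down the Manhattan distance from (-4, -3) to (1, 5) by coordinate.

Σ|x_i - y_i| = |-4 - 1| + |-3 - 5| = 5 + 8 = 13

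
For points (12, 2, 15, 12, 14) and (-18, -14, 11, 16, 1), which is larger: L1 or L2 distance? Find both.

L1 = |12 - (-18)| + |2 - (-14)| + |15 - 11| + |12 - 16| + |14 - 1| = 30 + 16 + 4 + 4 + 13 = 67
L2 = √(30² + 16² + 4² + 4² + 13²) = √1357 ≈ 36.8375
L1 ≥ L2 always (equality iff movement is along one axis); L1 > L2 here.
Ratio L1/L2 = 67/√1357 ≈ 1.8188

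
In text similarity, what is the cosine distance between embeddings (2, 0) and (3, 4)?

With u = (2, 0), v = (3, 4):
u·v = 2·3 + 0·4 = 6 + 0 = 6.
|u| = √(2² + 0²) = √4, |v| = √(3² + 4²) = √25, so |u||v| = √(4·25) = √100 = 10.
cos θ = (u·v)/(|u||v|) = 6/10 = 0.6
Cosine distance = 1 - cos θ = 1 - 0.6 = 0.4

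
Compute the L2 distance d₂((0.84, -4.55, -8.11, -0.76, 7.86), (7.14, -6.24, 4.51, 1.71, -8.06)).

√(Σ(x_i - y_i)²) = √((0.84 - 7.14)² + (-4.55 - (-6.24))² + (-8.11 - 4.51)² + (-0.76 - 1.71)² + (7.86 - (-8.06))²)
= √((-6.3)² + 1.69² + (-12.62)² + (-2.47)² + 15.92²) = √(39.69 + 2.8561 + 159.2644 + 6.1009 + 253.4464) = √461.3578 ≈ 21.4792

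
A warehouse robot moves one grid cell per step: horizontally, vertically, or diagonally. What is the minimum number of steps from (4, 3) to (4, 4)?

max(|x_i - y_i|) = max(|4 - 4|, |3 - 4|) = max(0, 1) = 1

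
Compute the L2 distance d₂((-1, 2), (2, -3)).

√(Σ(x_i - y_i)²) = √((-1 - 2)² + (2 - (-3))²)
= √((-3)² + 5²) = √(9 + 25) = √34 ≈ 5.831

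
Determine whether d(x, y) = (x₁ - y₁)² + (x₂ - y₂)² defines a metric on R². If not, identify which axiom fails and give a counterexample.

No. The squared Euclidean distance fails the triangle inequality. Counterexample: x = (0, 0), y = (2, 5), z = (4, 10). d(x,z) = 4² + 10² = 116, but d(x,y) + d(y,z) = (2² + 5²) + (2² + 5²) = 29 + 29 = 58. Since 116 > 58, the triangle inequality is violated. (Note: √d, the ordinary Euclidean distance, IS a metric.)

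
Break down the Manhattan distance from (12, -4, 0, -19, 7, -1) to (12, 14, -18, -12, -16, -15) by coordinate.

Σ|x_i - y_i| = |12 - 12| + |-4 - 14| + |0 - (-18)| + |-19 - (-12)| + |7 - (-16)| + |-1 - (-15)| = 0 + 18 + 18 + 7 + 23 + 14 = 80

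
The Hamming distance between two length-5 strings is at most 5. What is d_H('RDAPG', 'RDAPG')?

Differing positions: none. Hamming distance = 0. The maximum possible Hamming distance for length-5 strings is 5, so d_H/5 = 0/5 = 0.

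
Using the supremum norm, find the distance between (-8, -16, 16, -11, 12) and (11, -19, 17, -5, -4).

max(|x_i - y_i|) = max(|-8 - 11|, |-16 - (-19)|, |16 - 17|, |-11 - (-5)|, |12 - (-4)|) = max(19, 3, 1, 6, 16) = 19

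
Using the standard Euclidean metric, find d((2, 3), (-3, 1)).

√(Σ(x_i - y_i)²) = √((2 - (-3))² + (3 - 1)²)
= √(5² + 2²) = √(25 + 4) = √29 ≈ 5.3852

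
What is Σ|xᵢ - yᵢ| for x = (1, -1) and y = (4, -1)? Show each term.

Σ|x_i - y_i| = |1 - 4| + |-1 - (-1)| = 3 + 0 = 3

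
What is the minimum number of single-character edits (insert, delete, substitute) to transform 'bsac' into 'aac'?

Let D[i][j] be the edit distance between the first i characters of 'bsac' and the first j characters of 'aac', with D[i][0] = i, D[0][j] = j, and D[i][j] = D[i-1][j-1] if the characters match, else 1 + min(D[i-1][j], D[i][j-1], D[i-1][j-1]). Filling the table (rows: prefixes of 'bsac', columns: prefixes of 'aac'):
     ε  a  a  c
  ε  0  1  2  3
  b  1  1  2  3
  s  2  2  2  3
  a  3  2  2  3
  c  4  3  3  2
The bottom-right entry gives D[4][3] = 2, so no sequence of fewer than 2 edits works. Backtracking through the table gives one optimal edit sequence (2 edits):
  bsac → sac (del b @1)
  sac → aac (sub s→a @1)
Edit distance = 2.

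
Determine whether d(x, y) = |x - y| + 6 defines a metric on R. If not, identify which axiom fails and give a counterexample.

No. d fails identity of indiscernibles (specifically d(x,x) = 0): d(0, 0) = |0 - 0| + 6 = 0 + 6 = 6 ≠ 0.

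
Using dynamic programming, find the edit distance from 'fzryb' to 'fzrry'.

Let D[i][j] be the edit distance between the first i characters of 'fzryb' and the first j characters of 'fzrry', with D[i][0] = i, D[0][j] = j, and D[i][j] = D[i-1][j-1] if the characters match, else 1 + min(D[i-1][j], D[i][j-1], D[i-1][j-1]). Filling the table (rows: prefixes of 'fzryb', columns: prefixes of 'fzrry'):
     ε  f  z  r  r  y
  ε  0  1  2  3  4  5
  f  1  0  1  2  3  4
  z  2  1  0  1  2  3
  r  3  2  1  0  1  2
  y  4  3  2  1  1  1
  b  5  4  3  2  2  2
The bottom-right entry gives D[5][5] = 2, so no sequence of fewer than 2 edits works. Backtracking through the table gives one optimal edit sequence (2 edits):
  fzryb → fzrrb (sub y→r @4)
  fzrrb → fzrry (sub b→y @5)
Edit distance = 2.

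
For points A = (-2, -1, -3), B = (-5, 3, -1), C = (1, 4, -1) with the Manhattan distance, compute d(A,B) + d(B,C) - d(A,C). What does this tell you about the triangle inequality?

d(A,B) = 3 + 4 + 2 = 9, d(B,C) = 6 + 1 + 0 = 7, d(A,C) = 3 + 5 + 2 = 10.
d(A,B) + d(B,C) - d(A,C) = 9 + 7 - 10 = 16 - 10 = 6. This is ≥ 0, so the triangle inequality holds for these points.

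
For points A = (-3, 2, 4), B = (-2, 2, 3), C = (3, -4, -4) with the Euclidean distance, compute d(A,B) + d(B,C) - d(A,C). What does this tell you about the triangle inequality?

d(A,B) = √(1² + 0² + 1²) = √2 ≈ 1.4142, d(B,C) = √(5² + 6² + 7²) = √110 ≈ 10.4881, d(A,C) = √(6² + 6² + 8²) = √136 ≈ 11.6619.
d(A,B) + d(B,C) - d(A,C) = 1.4142 + 10.4881 - 11.6619 = 11.9023 - 11.6619 = 0.2404 (to 4 decimal places). This is ≥ 0, so the triangle inequality holds for these points.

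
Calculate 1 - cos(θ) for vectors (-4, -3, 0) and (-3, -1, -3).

With u = (-4, -3, 0), v = (-3, -1, -3):
u·v = (-4)·(-3) + (-3)·(-1) + 0·(-3) = 12 + 3 + 0 = 15.
|u| = √((-4)² + (-3)² + 0²) = √25, |v| = √((-3)² + (-1)² + (-3)²) = √19, so |u||v| = √(25·19) = √475.
cos θ = (u·v)/(|u||v|) = 15/√475 ≈ 0.6882
Cosine distance = 1 - cos θ ≈ 1 - 0.6882 = 0.3118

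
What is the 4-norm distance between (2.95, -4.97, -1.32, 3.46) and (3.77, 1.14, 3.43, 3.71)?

(Σ|x_i - y_i|^4)^(1/4) = (|2.95 - 3.77|^4 + |-4.97 - 1.14|^4 + |-1.32 - 3.43|^4 + |3.46 - 3.71|^4)^(1/4)
= (0.82^4 + 6.11^4 + 4.75^4 + 0.25^4)^(1/4) ≈ (0.4521 + 1393.6857 + 509.0664 + 0.0039)^(1/4) = (1903.2081)^(1/4) ≈ 6.605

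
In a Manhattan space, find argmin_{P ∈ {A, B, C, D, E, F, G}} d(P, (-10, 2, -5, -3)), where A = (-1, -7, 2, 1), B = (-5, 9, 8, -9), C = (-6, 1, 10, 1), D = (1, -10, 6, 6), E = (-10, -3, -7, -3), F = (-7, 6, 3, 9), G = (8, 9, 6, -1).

Distances: d(A) = 29, d(B) = 31, d(C) = 24, d(D) = 43, d(E) = 7, d(F) = 27, d(G) = 38. Nearest: E = (-10, -3, -7, -3) with distance 7.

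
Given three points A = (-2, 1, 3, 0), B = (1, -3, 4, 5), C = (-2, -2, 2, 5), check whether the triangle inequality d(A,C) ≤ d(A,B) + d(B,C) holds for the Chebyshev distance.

d(A,B) = max(3, 4, 1, 5) = 5, d(B,C) = max(3, 1, 2, 0) = 3, d(A,C) = max(0, 3, 1, 5) = 5.
d(A,C) = 5 ≤ 5 + 3 = 8. Triangle inequality is satisfied.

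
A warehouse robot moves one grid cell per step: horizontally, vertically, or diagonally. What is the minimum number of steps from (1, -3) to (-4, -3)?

max(|x_i - y_i|) = max(|1 - (-4)|, |-3 - (-3)|) = max(5, 0) = 5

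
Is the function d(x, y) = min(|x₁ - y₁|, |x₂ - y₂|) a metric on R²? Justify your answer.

No. d fails identity of indiscernibles: take x = (0, 0) and y = (0, 8). Then d(x,y) = min(|0 - 0|, |0 - 8|) = min(0, 8) = 0, yet x ≠ y.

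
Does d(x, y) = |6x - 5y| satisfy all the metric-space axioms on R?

No. d fails symmetry: d(1, 2) = |6·1 - 5·2| = |-4| = 4, but d(2, 1) = |6·2 - 5·1| = |7| = 7. Since 4 ≠ 7, d(x,y) ≠ d(y,x) in general.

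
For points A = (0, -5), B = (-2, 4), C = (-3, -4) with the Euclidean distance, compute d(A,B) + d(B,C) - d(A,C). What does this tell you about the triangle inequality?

d(A,B) = √(2² + 9²) = √85 ≈ 9.2195, d(B,C) = √(1² + 8²) = √65 ≈ 8.0623, d(A,C) = √(3² + 1²) = √10 ≈ 3.1623.
d(A,B) + d(B,C) - d(A,C) = 9.2195 + 8.0623 - 3.1623 = 17.2818 - 3.1623 = 14.1195 (to 4 decimal places). This is ≥ 0, so the triangle inequality holds for these points.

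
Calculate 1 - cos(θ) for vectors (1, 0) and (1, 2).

With u = (1, 0), v = (1, 2):
u·v = 1·1 + 0·2 = 1 + 0 = 1.
|u| = √(1² + 0²) = √1, |v| = √(1² + 2²) = √5, so |u||v| = √(1·5) = √5.
cos θ = (u·v)/(|u||v|) = 1/√5 ≈ 0.4472
Cosine distance = 1 - cos θ ≈ 1 - 0.4472 = 0.5528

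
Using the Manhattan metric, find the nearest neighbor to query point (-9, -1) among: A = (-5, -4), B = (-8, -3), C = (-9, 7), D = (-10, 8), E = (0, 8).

Distances: d(A) = 7, d(B) = 3, d(C) = 8, d(D) = 10, d(E) = 18. Nearest: B = (-8, -3) with distance 3.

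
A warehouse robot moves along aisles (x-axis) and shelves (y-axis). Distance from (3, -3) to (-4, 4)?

Σ|x_i - y_i| = |3 - (-4)| + |-3 - 4| = 7 + 7 = 14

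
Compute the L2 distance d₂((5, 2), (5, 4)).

√(Σ(x_i - y_i)²) = √((5 - 5)² + (2 - 4)²)
= √(0² + (-2)²) = √(0 + 4) = √4 = 2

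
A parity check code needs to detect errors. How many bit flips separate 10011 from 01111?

Differing positions: 1, 2, 3. Hamming distance = 3.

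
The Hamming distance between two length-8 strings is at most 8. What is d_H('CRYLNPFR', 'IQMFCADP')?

Differing positions: 1, 2, 3, 4, 5, 6, 7, 8. Hamming distance = 8. The maximum possible Hamming distance for length-8 strings is 8, so d_H/8 = 8/8 = 1.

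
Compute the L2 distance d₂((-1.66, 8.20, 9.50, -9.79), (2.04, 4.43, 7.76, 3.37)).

√(Σ(x_i - y_i)²) = √((-1.66 - 2.04)² + (8.2 - 4.43)² + (9.5 - 7.76)² + (-9.79 - 3.37)²)
= √((-3.7)² + 3.77² + 1.74² + (-13.16)²) = √(13.69 + 14.2129 + 3.0276 + 173.1856) = √204.1161 ≈ 14.2869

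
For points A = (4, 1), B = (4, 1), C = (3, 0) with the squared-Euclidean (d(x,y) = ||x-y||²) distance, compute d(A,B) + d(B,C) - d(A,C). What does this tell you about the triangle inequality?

d(A,B) = 0² + 0² = 0, d(B,C) = 1² + 1² = 2, d(A,C) = 1² + 1² = 2.
d(A,B) + d(B,C) - d(A,C) = 0 + 2 - 2 = 2 - 2 = 0. This is ≥ 0, so the triangle inequality holds for these points.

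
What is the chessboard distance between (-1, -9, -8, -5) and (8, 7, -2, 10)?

max(|x_i - y_i|) = max(|-1 - 8|, |-9 - 7|, |-8 - (-2)|, |-5 - 10|) = max(9, 16, 6, 15) = 16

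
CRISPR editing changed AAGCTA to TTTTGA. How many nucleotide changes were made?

Differing positions: 1, 2, 3, 4, 5. Hamming distance = 5.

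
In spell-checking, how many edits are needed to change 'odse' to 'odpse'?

Let D[i][j] be the edit distance between the first i characters of 'odse' and the first j characters of 'odpse', with D[i][0] = i, D[0][j] = j, and D[i][j] = D[i-1][j-1] if the characters match, else 1 + min(D[i-1][j], D[i][j-1], D[i-1][j-1]). Filling the table (rows: prefixes of 'odse', columns: prefixes of 'odpse'):
     ε  o  d  p  s  e
  ε  0  1  2  3  4  5
  o  1  0  1  2  3  4
  d  2  1  0  1  2  3
  s  3  2  1  1  1  2
  e  4  3  2  2  2  1
The bottom-right entry gives D[4][5] = 1, so no sequence of fewer than 1 edit works. Backtracking through the table gives one optimal edit sequence (1 edit):
  odse → odpse (ins p @3)
Edit distance = 1.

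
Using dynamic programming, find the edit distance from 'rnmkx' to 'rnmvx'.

Let D[i][j] be the edit distance between the first i characters of 'rnmkx' and the first j characters of 'rnmvx', with D[i][0] = i, D[0][j] = j, and D[i][j] = D[i-1][j-1] if the characters match, else 1 + min(D[i-1][j], D[i][j-1], D[i-1][j-1]). Filling the table (rows: prefixes of 'rnmkx', columns: prefixes of 'rnmvx'):
     ε  r  n  m  v  x
  ε  0  1  2  3  4  5
  r  1  0  1  2  3  4
  n  2  1  0  1  2  3
  m  3  2  1  0  1  2
  k  4  3  2  1  1  2
  x  5  4  3  2  2  1
The bottom-right entry gives D[5][5] = 1, so no sequence of fewer than 1 edit works. Backtracking through the table gives one optimal edit sequence (1 edit):
  rnmkx → rnmvx (sub k→v @4)
Edit distance = 1.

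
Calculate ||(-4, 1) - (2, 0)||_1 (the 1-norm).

Σ|x_i - y_i| = |-4 - 2| + |1 - 0| = 6 + 1 = 7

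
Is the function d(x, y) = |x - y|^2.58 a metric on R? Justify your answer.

No. d(x,y) = |x-y|^2.58 fails the triangle inequality since p = 2.58 > 1. Counterexample: x = 0, y = 3, z = 15. d(x,z) = |0 - 15|^2.58 = 15^2.58 ≈ 1082.2197, but d(x,y) + d(y,z) = 3^2.58 + 12^2.58 ≈ 17.0205 + 608.5379 = 625.5584. Since 1082.2197 > 625.5584, the triangle inequality is violated.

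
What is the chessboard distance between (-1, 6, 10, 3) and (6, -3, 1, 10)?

max(|x_i - y_i|) = max(|-1 - 6|, |6 - (-3)|, |10 - 1|, |3 - 10|) = max(7, 9, 9, 7) = 9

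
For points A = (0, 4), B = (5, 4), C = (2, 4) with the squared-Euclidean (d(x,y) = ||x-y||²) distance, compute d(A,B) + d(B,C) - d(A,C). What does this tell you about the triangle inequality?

d(A,B) = 5² + 0² = 25, d(B,C) = 3² + 0² = 9, d(A,C) = 2² + 0² = 4.
d(A,B) + d(B,C) - d(A,C) = 25 + 9 - 4 = 34 - 4 = 30. This is ≥ 0, so the triangle inequality holds for these points.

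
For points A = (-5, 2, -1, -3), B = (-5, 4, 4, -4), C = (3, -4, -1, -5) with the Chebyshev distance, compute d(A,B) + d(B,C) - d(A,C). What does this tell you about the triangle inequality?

d(A,B) = max(0, 2, 5, 1) = 5, d(B,C) = max(8, 8, 5, 1) = 8, d(A,C) = max(8, 6, 0, 2) = 8.
d(A,B) + d(B,C) - d(A,C) = 5 + 8 - 8 = 13 - 8 = 5. This is ≥ 0, so the triangle inequality holds for these points.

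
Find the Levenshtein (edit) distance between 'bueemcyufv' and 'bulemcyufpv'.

Let D[i][j] be the edit distance between the first i characters of 'bueemcyufv' and the first j characters of 'bulemcyufpv', with D[i][0] = i, D[0][j] = j, and D[i][j] = D[i-1][j-1] if the characters match, else 1 + min(D[i-1][j], D[i][j-1], D[i-1][j-1]). Filling the table (rows: prefixes of 'bueemcyufv', columns: prefixes of 'bulemcyufpv'):
     ε  b  u  l  e  m  c  y  u  f  p  v
  ε  0  1  2  3  4  5  6  7  8  9 10 11
  b  1  0  1  2  3  4  5  6  7  8  9 10
  u  2  1  0  1  2  3  4  5  6  7  8  9
  e  3  2  1  1  1  2  3  4  5  6  7  8
  e  4  3  2  2  1  2  3  4  5  6  7  8
  m  5  4  3  3  2  1  2  3  4  5  6  7
  c  6  5  4  4  3  2  1  2  3  4  5  6
  y  7  6  5  5  4  3  2  1  2  3  4  5
  u  8  7  6  6  5  4  3  2  1  2  3  4
  f  9  8  7  7  6  5  4  3  2  1  2  3
  v 10  9  8  8  7  6  5  4  3  2  2  2
The bottom-right entry gives D[10][11] = 2, so no sequence of fewer than 2 edits works. Backtracking through the table gives one optimal edit sequence (2 edits):
  bueemcyufv → bulemcyufv (sub e→l @3)
  bulemcyufv → bulemcyufpv (ins p @10)
Edit distance = 2.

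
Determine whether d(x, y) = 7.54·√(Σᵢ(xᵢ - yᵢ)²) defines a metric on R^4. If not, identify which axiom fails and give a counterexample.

Yes. The L2 (Euclidean) norm induces a metric on R^4, and multiplying a metric by a positive constant 7.54 > 0 preserves all four axioms: non-negativity (7.54·||x-y|| ≥ 0), identity (7.54·||x-y|| = 0 ⟺ ||x-y|| = 0 ⟺ x = y), symmetry (||x-y|| = ||y-x||), and the triangle inequality (7.54·||x-z|| ≤ 7.54·||x-y|| + 7.54·||y-z||). So d is a metric.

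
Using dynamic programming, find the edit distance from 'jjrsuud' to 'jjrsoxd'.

Let D[i][j] be the edit distance between the first i characters of 'jjrsuud' and the first j characters of 'jjrsoxd', with D[i][0] = i, D[0][j] = j, and D[i][j] = D[i-1][j-1] if the characters match, else 1 + min(D[i-1][j], D[i][j-1], D[i-1][j-1]). Filling the table (rows: prefixes of 'jjrsuud', columns: prefixes of 'jjrsoxd'):
     ε  j  j  r  s  o  x  d
  ε  0  1  2  3  4  5  6  7
  j  1  0  1  2  3  4  5  6
  j  2  1  0  1  2  3  4  5
  r  3  2  1  0  1  2  3  4
  s  4  3  2  1  0  1  2  3
  u  5  4  3  2  1  1  2  3
  u  6  5  4  3  2  2  2  3
  d  7  6  5  4  3  3  3  2
The bottom-right entry gives D[7][7] = 2, so no sequence of fewer than 2 edits works. Backtracking through the table gives one optimal edit sequence (2 edits):
  jjrsuud → jjrsoud (sub u→o @5)
  jjrsoud → jjrsoxd (sub u→x @6)
Edit distance = 2.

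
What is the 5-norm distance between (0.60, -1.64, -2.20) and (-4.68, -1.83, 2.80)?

(Σ|x_i - y_i|^5)^(1/5) = (|0.6 - (-4.68)|^5 + |-1.64 - (-1.83)|^5 + |-2.2 - 2.8|^5)^(1/5)
= (5.28^5 + 0.19^5 + 5^5)^(1/5) ≈ (4103.6434 + 0.0002 + 3125)^(1/5) = (7228.6436)^(1/5) ≈ 5.913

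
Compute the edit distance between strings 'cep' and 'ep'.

Let D[i][j] be the edit distance between the first i characters of 'cep' and the first j characters of 'ep', with D[i][0] = i, D[0][j] = j, and D[i][j] = D[i-1][j-1] if the characters match, else 1 + min(D[i-1][j], D[i][j-1], D[i-1][j-1]). Filling the table (rows: prefixes of 'cep', columns: prefixes of 'ep'):
     ε  e  p
  ε  0  1  2
  c  1  1  2
  e  2  1  2
  p  3  2  1
The bottom-right entry gives D[3][2] = 1, so no sequence of fewer than 1 edit works. Backtracking through the table gives one optimal edit sequence (1 edit):
  cep → ep (del c @1)
Edit distance = 1.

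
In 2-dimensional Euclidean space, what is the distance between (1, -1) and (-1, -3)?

√(Σ(x_i - y_i)²) = √((1 - (-1))² + (-1 - (-3))²)
= √(2² + 2²) = √(4 + 4) = √8 ≈ 2.8284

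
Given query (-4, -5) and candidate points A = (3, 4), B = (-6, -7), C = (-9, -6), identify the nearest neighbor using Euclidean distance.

Distances: d(A) ≈ 11.4018, d(B) ≈ 2.8284, d(C) ≈ 5.099. Nearest: B = (-6, -7) with distance 2.8284.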